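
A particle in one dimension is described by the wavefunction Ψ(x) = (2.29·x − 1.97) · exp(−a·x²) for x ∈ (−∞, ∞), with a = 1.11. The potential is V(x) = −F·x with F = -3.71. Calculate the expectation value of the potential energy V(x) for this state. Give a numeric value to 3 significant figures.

-1.49

⟨V⟩ = ∫ V(x)·|Ψ|² dx / ∫|Ψ|² dx.
Expand each integrand as polynomial × e^(−2ax²) and use ∫x^(2j)·e^(−2ax²) dx = (2j−1)!!/(4a)^j · √(π/(2a)), odd powers → 0; here √(π/(2a)) = 1.1896.
State is unnormalized: ∫|Ψ|² dx = 6.0217, and ∫Ψ*·V(x)·Ψ dx = -8.9685, so ⟨V⟩ = -8.9685 / 6.0217.
⟨V⟩ = -1.4894.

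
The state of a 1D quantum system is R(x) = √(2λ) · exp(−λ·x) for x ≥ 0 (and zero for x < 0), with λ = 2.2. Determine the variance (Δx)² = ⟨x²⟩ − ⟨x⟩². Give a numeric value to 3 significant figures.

0.0517

Compute ⟨x⟩ and ⟨x²⟩ separately, then (Δx)² = ⟨x²⟩ − ⟨x⟩².
Every integrand reduces to terms xʲ·e^(−2λx) on [0, ∞); use ∫₀^∞ xʲ·e^(−2λx) dx = j!/(2λ)^(j+1).
⟨x⟩ = 0.22727 and ⟨x²⟩ = 0.10331.
(Δx)² = 0.10331 − (0.22727)² = 0.051653.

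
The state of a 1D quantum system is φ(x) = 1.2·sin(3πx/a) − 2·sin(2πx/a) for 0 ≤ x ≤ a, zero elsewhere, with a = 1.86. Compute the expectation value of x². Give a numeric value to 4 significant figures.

1.710

⟨x²⟩ = ∫ x²·|φ|² dx / ∫|φ|² dx (integrals over the domain).
On 0 ≤ x ≤ a (j ≠ l): ∫sin²(jπx/a) dx = a/2, ∫sin(jπx/a)·sin(lπx/a) dx = 0; diagonal moments ∫x·sin²(jπx/a) dx = a²/4, ∫x²·sin²(jπx/a) dx = a³·(1/6 − 1/(4j²π²)); cross terms ∫x·sin(jπx/a)·sin(lπx/a) dx = 0 for j + l even and −4jla²/(π²(j² − l²)²) for j + l odd, ∫x²·sin(jπx/a)·sin(lπx/a) dx = (−1)^(j+l)·4jla³/(π²(j² − l²)²); higher powers the same way via product-to-sum and parts.
State is unnormalized: ∫|φ|² dx = 5.0592, and ∫φ*·x²·φ dx = 8.6496, so ⟨x²⟩ = 8.6496 / 5.0592.
⟨x²⟩ = 1.7097.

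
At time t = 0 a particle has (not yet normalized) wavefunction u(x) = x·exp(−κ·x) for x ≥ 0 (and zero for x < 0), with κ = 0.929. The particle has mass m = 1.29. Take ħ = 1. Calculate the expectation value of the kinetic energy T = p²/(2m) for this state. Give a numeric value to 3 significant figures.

0.335

T = −(ħ²/2m) d²/dx², so ⟨T⟩ = −(ħ²/2m) ∫ u*·u'' dx / ∫|u|² dx; with m = 1.29.
Differentiate x·exp(−κ·x) with the product rule; every integrand then reduces to terms xʲ·e^(−2κx) on [0, ∞), with ∫₀^∞ xʲ·e^(−2κx) dx = j!/(2κ)^(j+1).
State is unnormalized: ∫|u|² dx = 0.31181, and ∫u*·(−ħ²/2m · u'') dx = 0.10430, so ⟨T⟩ = 0.10430 / 0.31181.
⟨T⟩ = 0.33451.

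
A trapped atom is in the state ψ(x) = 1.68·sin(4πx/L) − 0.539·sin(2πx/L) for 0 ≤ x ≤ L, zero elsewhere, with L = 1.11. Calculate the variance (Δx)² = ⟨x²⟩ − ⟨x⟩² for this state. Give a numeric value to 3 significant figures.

Compute ⟨x⟩ and ⟨x²⟩ separately, then (Δx)² = ⟨x²⟩ − ⟨x⟩².
On 0 ≤ x ≤ L (j ≠ l): ∫sin²(jπx/L) dx = L/2, ∫sin(jπx/L)·sin(lπx/L) dx = 0; diagonal moments ∫x·sin²(jπx/L) dx = L²/4, ∫x²·sin²(jπx/L) dx = L³·(1/6 − 1/(4j²π²)); cross terms ∫x·sin(jπx/L)·sin(lπx/L) dx = 0 for j + l even and −4jlL²/(π²(j² − l²)²) for j + l odd, ∫x²·sin(jπx/L)·sin(lπx/L) dx = (−1)^(j+l)·4jlL³/(π²(j² − l²)²); higher powers the same way via product-to-sum and parts.
Normalization: ∫|ψ|² dx = 1.7277.
⟨x⟩ = 0.55500 and ⟨x²⟩ = 0.37343.
(Δx)² = 0.37343 − (0.55500)² = 0.065402.

0.0654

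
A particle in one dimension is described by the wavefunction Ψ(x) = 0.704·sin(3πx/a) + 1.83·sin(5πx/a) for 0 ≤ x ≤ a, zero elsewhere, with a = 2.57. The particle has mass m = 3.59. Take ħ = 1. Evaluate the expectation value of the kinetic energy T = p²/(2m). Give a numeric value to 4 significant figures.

4.774

T = −(ħ²/2m) d²/dx², so ⟨T⟩ = −(ħ²/2m) ∫ Ψ*·Ψ'' dx / ∫|Ψ|² dx; with m = 3.59.
d²/dx² sin(jπx/a) = −(jπ/a)²·sin(jπx/a); on 0 ≤ x ≤ a, ∫sin²(jπx/a) dx = a/2 and ∫sin(jπx/a)·sin(lπx/a) dx = 0 for j ≠ l, so only diagonal terms survive in ∫|Ψ|² and ∫Ψ·Ψ″; ∫Ψ·Ψ′ dx = [Ψ²/2] between the walls = 0.
State is unnormalized: ∫|Ψ|² dx = 4.9402, and ∫Ψ*·(−ħ²/2m · Ψ'') dx = 23.583, so ⟨T⟩ = 23.583 / 4.9402.
⟨T⟩ = 4.7737.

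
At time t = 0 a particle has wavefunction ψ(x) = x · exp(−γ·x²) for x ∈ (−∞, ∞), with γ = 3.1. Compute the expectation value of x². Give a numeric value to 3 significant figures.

⟨x²⟩ = ∫ x²·|ψ|² dx / ∫|ψ|² dx (integrals over the domain).
Expand each integrand as polynomial × e^(−2γx²) and use ∫x^(2j)·e^(−2γx²) dx = (2j−1)!!/(4γ)^j · √(π/(2γ)), odd powers → 0; here √(π/(2γ)) = 0.71183.
State is unnormalized: ∫|ψ|² dx = 0.057406, and ∫ψ*·x²·ψ dx = 0.013889, so ⟨x²⟩ = 0.013889 / 0.057406.
⟨x²⟩ = 0.24194.

0.242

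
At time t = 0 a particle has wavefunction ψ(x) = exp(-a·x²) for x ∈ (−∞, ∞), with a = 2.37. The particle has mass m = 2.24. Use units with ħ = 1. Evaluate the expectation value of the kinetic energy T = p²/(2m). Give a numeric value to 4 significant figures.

T = −(ħ²/2m) d²/dx², so ⟨T⟩ = −(ħ²/2m) ∫ ψ*·ψ'' dx / ∫|ψ|² dx; with m = 2.24.
Gaussian moments: ∫x^(2j)·e^(−2ax²) dx = (2j−1)!!/(4a)^j · √(π/(2a)), odd powers integrate to 0; here √(π/(2a)) = 0.81412. Derivatives: d/dx e^(−ax²) = −2ax·e^(−ax²), d²/dx² e^(−ax²) = (4a²x² − 2a)·e^(−ax²).
State is unnormalized: ∫|ψ|² dx = 0.81412, and ∫ψ*·(−ħ²/2m · ψ'') dx = 0.43068, so ⟨T⟩ = 0.43068 / 0.81412.
⟨T⟩ = 0.52902.

0.5290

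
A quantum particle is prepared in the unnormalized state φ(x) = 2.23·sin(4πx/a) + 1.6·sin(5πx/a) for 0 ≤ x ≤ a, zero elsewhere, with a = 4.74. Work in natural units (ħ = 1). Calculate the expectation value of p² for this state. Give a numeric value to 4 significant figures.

8.372

p² φ = −ħ² d²φ/dx²; ⟨p²⟩ = −ħ² ∫ φ*·φ'' dx / ∫|φ|² dx.
d²/dx² sin(jπx/a) = −(jπ/a)²·sin(jπx/a); on 0 ≤ x ≤ a, ∫sin²(jπx/a) dx = a/2 and ∫sin(jπx/a)·sin(lπx/a) dx = 0 for j ≠ l, so only diagonal terms survive in ∫|φ|² and ∫φ·φ″; ∫φ·φ′ dx = [φ²/2] between the walls = 0.
State is unnormalized: ∫|φ|² dx = 17.853, and ∫φ*·(−ħ² φ'') dx = 149.47, so ⟨p²⟩ = 149.47 / 17.853.
⟨p²⟩ = 8.3721.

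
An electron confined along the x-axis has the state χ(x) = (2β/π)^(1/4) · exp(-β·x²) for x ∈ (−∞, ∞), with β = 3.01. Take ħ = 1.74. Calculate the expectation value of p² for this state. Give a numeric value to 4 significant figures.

9.113

p² χ = −ħ² d²χ/dx²; ⟨p²⟩ = −ħ² ∫ χ*·χ'' dx.
Gaussian moments: ∫x^(2j)·e^(−2βx²) dx = (2j−1)!!/(4β)^j · √(π/(2β)), odd powers integrate to 0; here √(π/(2β)) = 0.72240. Derivatives: d/dx e^(−βx²) = −2βx·e^(−βx²), d²/dx² e^(−βx²) = (4β²x² − 2β)·e^(−βx²).
⟨p²⟩ = 9.1131.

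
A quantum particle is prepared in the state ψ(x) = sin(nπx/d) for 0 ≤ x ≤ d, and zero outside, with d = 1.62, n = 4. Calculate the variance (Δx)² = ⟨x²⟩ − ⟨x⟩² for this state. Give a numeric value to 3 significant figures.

0.210

Compute ⟨x⟩ and ⟨x²⟩ separately, then (Δx)² = ⟨x²⟩ − ⟨x⟩².
With sin²θ = (1 − cos2θ)/2 on 0 ≤ x ≤ d: ∫sin²(nπx/d) dx = d/2, ∫x·sin²(nπx/d) dx = d²/4, ∫x²·sin²(nπx/d) dx = d³·(1/6 − 1/(4n²π²)); higher powers xᵏ the same way, integrating xᵏ·cos(2nπx/d) by parts.
Normalization: ∫|ψ|² dx = 0.81000.
⟨x⟩ = 0.81000 and ⟨x²⟩ = 0.86649.
(Δx)² = 0.86649 − (0.81000)² = 0.21039.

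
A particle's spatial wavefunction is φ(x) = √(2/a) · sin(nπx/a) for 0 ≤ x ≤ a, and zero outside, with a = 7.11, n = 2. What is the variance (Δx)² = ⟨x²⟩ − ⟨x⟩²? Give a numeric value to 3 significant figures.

Compute ⟨x⟩ and ⟨x²⟩ separately, then (Δx)² = ⟨x²⟩ − ⟨x⟩².
With sin²θ = (1 − cos2θ)/2 on 0 ≤ x ≤ a: ∫sin²(nπx/a) dx = a/2, ∫x·sin²(nπx/a) dx = a²/4, ∫x²·sin²(nπx/a) dx = a³·(1/6 − 1/(4n²π²)); higher powers xᵏ the same way, integrating xᵏ·cos(2nπx/a) by parts.
⟨x⟩ = 3.5550 and ⟨x²⟩ = 16.210.
(Δx)² = 16.210 − (3.5550)² = 3.5724.

3.57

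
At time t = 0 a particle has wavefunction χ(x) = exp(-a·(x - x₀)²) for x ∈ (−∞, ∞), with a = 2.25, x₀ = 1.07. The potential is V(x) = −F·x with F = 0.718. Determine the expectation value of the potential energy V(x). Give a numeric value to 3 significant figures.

-0.768

⟨V⟩ = ∫ V(x)·|χ|² dx / ∫|χ|² dx.
Gaussian moments (u = x − x₀): ∫u^(2j)·e^(−2au²) du = (2j−1)!!/(4a)^j · √(π/(2a)), odd powers integrate to 0; here √(π/(2a)) = 0.83554.
State is unnormalized: ∫|χ|² dx = 0.83554, and ∫χ*·V(x)·χ dx = -0.64191, so ⟨V⟩ = -0.64191 / 0.83554.
⟨V⟩ = -0.76826.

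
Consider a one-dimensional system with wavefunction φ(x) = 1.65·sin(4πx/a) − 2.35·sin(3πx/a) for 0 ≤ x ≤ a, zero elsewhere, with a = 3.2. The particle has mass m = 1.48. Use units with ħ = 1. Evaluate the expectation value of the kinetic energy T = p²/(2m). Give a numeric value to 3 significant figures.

T = −(ħ²/2m) d²/dx², so ⟨T⟩ = −(ħ²/2m) ∫ φ*·φ'' dx / ∫|φ|² dx; with m = 1.48.
d²/dx² sin(jπx/a) = −(jπ/a)²·sin(jπx/a); on 0 ≤ x ≤ a, ∫sin²(jπx/a) dx = a/2 and ∫sin(jπx/a)·sin(lπx/a) dx = 0 for j ≠ l, so only diagonal terms survive in ∫|φ|² and ∫φ·φ″; ∫φ·φ′ dx = [φ²/2] between the walls = 0.
State is unnormalized: ∫|φ|² dx = 13.192, and ∫φ*·(−ħ²/2m · φ'') dx = 48.589, so ⟨T⟩ = 48.589 / 13.192.
⟨T⟩ = 3.6832.

3.68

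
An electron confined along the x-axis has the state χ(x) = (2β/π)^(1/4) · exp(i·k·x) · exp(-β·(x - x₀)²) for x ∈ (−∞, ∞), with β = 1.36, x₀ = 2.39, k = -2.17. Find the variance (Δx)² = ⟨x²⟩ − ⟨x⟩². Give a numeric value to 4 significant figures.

0.1838

Compute ⟨x⟩ and ⟨x²⟩ separately, then (Δx)² = ⟨x²⟩ − ⟨x⟩².
Gaussian moments (u = x − x₀): ∫u^(2j)·e^(−2βu²) du = (2j−1)!!/(4β)^j · √(π/(2β)), odd powers integrate to 0; here √(π/(2β)) = 1.0747.
⟨x⟩ = 2.3900 and ⟨x²⟩ = 5.8959.
(Δx)² = 5.8959 − (2.3900)² = 0.18382.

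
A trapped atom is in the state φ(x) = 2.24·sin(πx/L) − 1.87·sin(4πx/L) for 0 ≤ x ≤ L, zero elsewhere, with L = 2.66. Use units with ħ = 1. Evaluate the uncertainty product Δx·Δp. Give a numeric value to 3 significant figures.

1.92

Δx = √(⟨x²⟩−⟨x⟩²), Δp = √(⟨p²⟩−⟨p⟩²).
On 0 ≤ x ≤ L (j ≠ l): ∫sin²(jπx/L) dx = L/2, ∫sin(jπx/L)·sin(lπx/L) dx = 0; diagonal moments ∫x·sin²(jπx/L) dx = L²/4, ∫x²·sin²(jπx/L) dx = L³·(1/6 − 1/(4j²π²)); cross terms ∫x·sin(jπx/L)·sin(lπx/L) dx = 0 for j + l even and −4jlL²/(π²(j² − l²)²) for j + l odd, ∫x²·sin(jπx/L)·sin(lπx/L) dx = (−1)^(j+l)·4jlL³/(π²(j² − l²)²); higher powers the same way via product-to-sum and parts. d²/dx² sin(jπx/L) = −(jπ/L)²·sin(jπx/L); on 0 ≤ x ≤ L, ∫sin²(jπx/L) dx = L/2 and ∫sin(jπx/L)·sin(lπx/L) dx = 0 for j ≠ l, so only diagonal terms survive in ∫|φ|² and ∫φ·φ″; ∫φ·φ′ dx = [φ²/2] between the walls = 0.
Normalization: ∫|φ|² dx = 11.324.
⟨x⟩ = 1.3677, ⟨x²⟩ = 2.2384 ⇒ Δx = 0.60644.
⟨p⟩ = 0.0000, ⟨p²⟩ = 9.9880 ⇒ Δp = 3.1604.
Δx·Δp = 1.9166.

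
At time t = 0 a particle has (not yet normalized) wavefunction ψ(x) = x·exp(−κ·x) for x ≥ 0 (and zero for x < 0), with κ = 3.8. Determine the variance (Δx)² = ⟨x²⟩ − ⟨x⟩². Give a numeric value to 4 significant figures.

Compute ⟨x⟩ and ⟨x²⟩ separately, then (Δx)² = ⟨x²⟩ − ⟨x⟩².
Every integrand reduces to terms xʲ·e^(−2κx) on [0, ∞); use ∫₀^∞ xʲ·e^(−2κx) dx = j!/(2κ)^(j+1).
Normalization: ∫|ψ|² dx = 0.0045561.
⟨x⟩ = 0.39474 and ⟨x²⟩ = 0.20776.
(Δx)² = 0.20776 − (0.39474)² = 0.051939.

0.05194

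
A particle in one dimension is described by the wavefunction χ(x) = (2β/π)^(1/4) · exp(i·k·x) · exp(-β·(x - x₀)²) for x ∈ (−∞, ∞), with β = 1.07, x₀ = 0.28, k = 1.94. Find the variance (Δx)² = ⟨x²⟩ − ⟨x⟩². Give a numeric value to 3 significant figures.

0.234

Compute ⟨x⟩ and ⟨x²⟩ separately, then (Δx)² = ⟨x²⟩ − ⟨x⟩².
Gaussian moments (u = x − x₀): ∫u^(2j)·e^(−2βu²) du = (2j−1)!!/(4β)^j · √(π/(2β)), odd powers integrate to 0; here √(π/(2β)) = 1.2116.
⟨x⟩ = 0.28000 and ⟨x²⟩ = 0.31204.
(Δx)² = 0.31204 − (0.28000)² = 0.23364.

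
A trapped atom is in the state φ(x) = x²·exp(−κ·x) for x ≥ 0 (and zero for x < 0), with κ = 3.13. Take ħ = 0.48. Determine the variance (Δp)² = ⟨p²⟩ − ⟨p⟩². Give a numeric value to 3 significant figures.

0.752

Compute ⟨p⟩ and ⟨p²⟩ separately; (Δp)² = ⟨p²⟩ − ⟨p⟩².
Differentiate x²·exp(−κ·x) with the product rule; every integrand then reduces to terms xʲ·e^(−2κx) on [0, ∞), with ∫₀^∞ xʲ·e^(−2κx) dx = j!/(2κ)^(j+1).
Normalization: ∫|φ|² dx = 0.0024965.
⟨p⟩ = 0.0000 and ⟨p²⟩ = 0.75240.
(Δp)² = 0.75240 − (0.0000)² = 0.75240.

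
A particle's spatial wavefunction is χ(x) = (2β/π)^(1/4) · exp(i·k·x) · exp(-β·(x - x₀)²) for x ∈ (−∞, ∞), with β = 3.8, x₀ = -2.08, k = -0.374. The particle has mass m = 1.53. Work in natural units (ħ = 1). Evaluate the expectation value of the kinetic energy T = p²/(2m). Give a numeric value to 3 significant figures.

T = −(ħ²/2m) d²/dx², so ⟨T⟩ = −(ħ²/2m) ∫ χ*·χ'' dx; with m = 1.53.
Gaussian moments (u = x − x₀): ∫u^(2j)·e^(−2βu²) du = (2j−1)!!/(4β)^j · √(π/(2β)), odd powers integrate to 0; here √(π/(2β)) = 0.64294. Derivatives: χ′ = (ik − 2βu)·χ, χ″ = ((ik − 2βu)² − 2β)·χ; the odd-in-u pieces drop out.
⟨T⟩ = 1.2875.

1.29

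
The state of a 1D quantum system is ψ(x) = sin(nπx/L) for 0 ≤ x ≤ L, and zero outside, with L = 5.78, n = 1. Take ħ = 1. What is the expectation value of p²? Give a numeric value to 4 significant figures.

p² ψ = −ħ² d²ψ/dx²; ⟨p²⟩ = −ħ² ∫ ψ*·ψ'' dx / ∫|ψ|² dx.
d/dx sin(nπx/L) = (nπ/L)·cos(nπx/L) and d²/dx² sin(nπx/L) = −(nπ/L)²·sin(nπx/L); on 0 ≤ x ≤ L, ∫sin²(nπx/L) dx = L/2 and ∫sin(nπx/L)·cos(nπx/L) dx = 0.
State is unnormalized: ∫|ψ|² dx = 2.8900, and ∫ψ*·(−ħ² ψ'') dx = 0.85377, so ⟨p²⟩ = 0.85377 / 2.8900.
⟨p²⟩ = 0.29542.

0.2954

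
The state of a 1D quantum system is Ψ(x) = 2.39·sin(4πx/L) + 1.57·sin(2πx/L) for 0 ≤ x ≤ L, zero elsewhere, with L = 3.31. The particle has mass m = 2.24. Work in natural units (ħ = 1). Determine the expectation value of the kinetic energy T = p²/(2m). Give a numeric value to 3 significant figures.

2.49

T = −(ħ²/2m) d²/dx², so ⟨T⟩ = −(ħ²/2m) ∫ Ψ*·Ψ'' dx / ∫|Ψ|² dx; with m = 2.24.
d²/dx² sin(jπx/L) = −(jπ/L)²·sin(jπx/L); on 0 ≤ x ≤ L, ∫sin²(jπx/L) dx = L/2 and ∫sin(jπx/L)·sin(lπx/L) dx = 0 for j ≠ l, so only diagonal terms survive in ∫|Ψ|² and ∫Ψ·Ψ″; ∫Ψ·Ψ′ dx = [Ψ²/2] between the walls = 0.
State is unnormalized: ∫|Ψ|² dx = 13.533, and ∫Ψ*·(−ħ²/2m · Ψ'') dx = 33.696, so ⟨T⟩ = 33.696 / 13.533.
⟨T⟩ = 2.4899.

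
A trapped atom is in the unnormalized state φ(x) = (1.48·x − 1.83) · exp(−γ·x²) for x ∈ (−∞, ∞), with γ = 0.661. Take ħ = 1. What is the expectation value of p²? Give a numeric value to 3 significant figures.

p² φ = −ħ² d²φ/dx²; ⟨p²⟩ = −ħ² ∫ φ*·φ'' dx / ∫|φ|² dx.
Expand each integrand as polynomial × e^(−2γx²) and use ∫x^(2j)·e^(−2γx²) dx = (2j−1)!!/(4γ)^j · √(π/(2γ)), odd powers → 0; here √(π/(2γ)) = 1.5416. Differentiate with the product rule, d/dx e^(−γx²) = −2γx·e^(−γx²).
State is unnormalized: ∫|φ|² dx = 6.4396, and ∫φ*·(−ħ² φ'') dx = 5.9449, so ⟨p²⟩ = 5.9449 / 6.4396.
⟨p²⟩ = 0.92318.

0.923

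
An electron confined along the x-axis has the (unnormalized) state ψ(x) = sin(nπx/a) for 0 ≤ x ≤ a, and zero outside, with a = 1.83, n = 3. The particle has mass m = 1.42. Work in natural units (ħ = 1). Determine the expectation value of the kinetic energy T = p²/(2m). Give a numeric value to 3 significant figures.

9.34

T = −(ħ²/2m) d²/dx², so ⟨T⟩ = −(ħ²/2m) ∫ ψ*·ψ'' dx / ∫|ψ|² dx; with m = 1.42.
d/dx sin(nπx/a) = (nπ/a)·cos(nπx/a) and d²/dx² sin(nπx/a) = −(nπ/a)²·sin(nπx/a); on 0 ≤ x ≤ a, ∫sin²(nπx/a) dx = a/2 and ∫sin(nπx/a)·cos(nπx/a) dx = 0.
State is unnormalized: ∫|ψ|² dx = 0.91500, and ∫ψ*·(−ħ²/2m · ψ'') dx = 8.5456, so ⟨T⟩ = 8.5456 / 0.91500.
⟨T⟩ = 9.3395.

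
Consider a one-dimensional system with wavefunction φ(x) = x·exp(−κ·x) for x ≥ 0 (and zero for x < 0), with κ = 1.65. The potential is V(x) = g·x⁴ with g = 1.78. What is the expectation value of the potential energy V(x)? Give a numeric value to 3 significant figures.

⟨V⟩ = ∫ V(x)·|φ|² dx / ∫|φ|² dx.
Every integrand reduces to terms xʲ·e^(−2κx) on [0, ∞); use ∫₀^∞ xʲ·e^(−2κx) dx = j!/(2κ)^(j+1).
State is unnormalized: ∫|φ|² dx = 0.055653, and ∫φ*·V(x)·φ dx = 0.30071, so ⟨V⟩ = 0.30071 / 0.055653.
⟨V⟩ = 5.4034.

5.40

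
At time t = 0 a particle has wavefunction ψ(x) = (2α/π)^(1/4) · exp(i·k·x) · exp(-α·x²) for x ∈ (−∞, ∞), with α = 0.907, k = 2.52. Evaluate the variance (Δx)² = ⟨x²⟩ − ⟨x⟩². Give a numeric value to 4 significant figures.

0.2756

Compute ⟨x⟩ and ⟨x²⟩ separately, then (Δx)² = ⟨x²⟩ − ⟨x⟩².
Gaussian moments: ∫x^(2j)·e^(−2αx²) dx = (2j−1)!!/(4α)^j · √(π/(2α)), odd powers integrate to 0; here √(π/(2α)) = 1.3160.
⟨x⟩ = 0.0000 and ⟨x²⟩ = 0.27563.
(Δx)² = 0.27563 − (0.0000)² = 0.27563.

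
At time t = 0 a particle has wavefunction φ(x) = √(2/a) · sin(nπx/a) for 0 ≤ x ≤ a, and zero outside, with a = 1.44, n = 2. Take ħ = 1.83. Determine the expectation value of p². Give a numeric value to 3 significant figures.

p² φ = −ħ² d²φ/dx²; ⟨p²⟩ = −ħ² ∫ φ*·φ'' dx.
d/dx sin(nπx/a) = (nπ/a)·cos(nπx/a) and d²/dx² sin(nπx/a) = −(nπ/a)²·sin(nπx/a); on 0 ≤ x ≤ a, ∫sin²(nπx/a) dx = a/2 and ∫sin(nπx/a)·cos(nπx/a) dx = 0.
⟨p²⟩ = 63.758.

63.8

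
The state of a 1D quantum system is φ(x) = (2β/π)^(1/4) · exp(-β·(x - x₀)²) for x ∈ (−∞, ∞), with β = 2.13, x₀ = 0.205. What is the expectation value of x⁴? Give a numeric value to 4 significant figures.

0.07269

⟨x⁴⟩ = ∫ x⁴·|φ|² dx (integrals over the domain).
Gaussian moments (u = x − x₀): ∫u^(2j)·e^(−2βu²) du = (2j−1)!!/(4β)^j · √(π/(2β)), odd powers integrate to 0; here √(π/(2β)) = 0.85876.
⟨x⁴⟩ = 0.072689.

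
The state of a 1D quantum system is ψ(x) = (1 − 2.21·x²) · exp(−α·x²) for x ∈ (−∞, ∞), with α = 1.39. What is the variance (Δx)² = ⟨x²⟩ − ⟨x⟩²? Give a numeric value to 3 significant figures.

Compute ⟨x⟩ and ⟨x²⟩ separately, then (Δx)² = ⟨x²⟩ − ⟨x⟩².
Expand each integrand as polynomial × e^(−2αx²) and use ∫x^(2j)·e^(−2αx²) dx = (2j−1)!!/(4α)^j · √(π/(2α)), odd powers → 0; here √(π/(2α)) = 1.0630.
Normalization: ∫|ψ|² dx = 0.72182.
⟨x⟩ = 0.0000 and ⟨x²⟩ = 0.26090.
(Δx)² = 0.26090 − (0.0000)² = 0.26090.

0.261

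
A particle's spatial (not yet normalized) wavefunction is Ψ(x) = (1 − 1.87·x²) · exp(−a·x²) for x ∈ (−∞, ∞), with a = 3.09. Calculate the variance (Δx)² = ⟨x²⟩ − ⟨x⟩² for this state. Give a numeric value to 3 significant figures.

0.0460

Compute ⟨x⟩ and ⟨x²⟩ separately, then (Δx)² = ⟨x²⟩ − ⟨x⟩².
Expand each integrand as polynomial × e^(−2ax²) and use ∫x^(2j)·e^(−2ax²) dx = (2j−1)!!/(4a)^j · √(π/(2a)), odd powers → 0; here √(π/(2a)) = 0.71299.
Normalization: ∫|Ψ|² dx = 0.54620.
⟨x⟩ = 0.0000 and ⟨x²⟩ = 0.046002.
(Δx)² = 0.046002 − (0.0000)² = 0.046002.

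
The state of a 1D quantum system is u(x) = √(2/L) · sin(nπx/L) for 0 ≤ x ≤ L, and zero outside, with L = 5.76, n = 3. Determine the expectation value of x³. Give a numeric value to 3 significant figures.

46.2

⟨x³⟩ = ∫ x³·|u|² dx (integrals over the domain).
With sin²θ = (1 − cos2θ)/2 on 0 ≤ x ≤ L: ∫sin²(nπx/L) dx = L/2, ∫x·sin²(nπx/L) dx = L²/4, ∫x²·sin²(nπx/L) dx = L³·(1/6 − 1/(4n²π²)); higher powers xᵏ the same way, integrating xᵏ·cos(2nπx/L) by parts.
⟨x³⟩ = 46.162.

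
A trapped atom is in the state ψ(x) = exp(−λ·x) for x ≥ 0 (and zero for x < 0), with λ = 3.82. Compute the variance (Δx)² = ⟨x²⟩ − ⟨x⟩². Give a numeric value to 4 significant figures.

0.01713

Compute ⟨x⟩ and ⟨x²⟩ separately, then (Δx)² = ⟨x²⟩ − ⟨x⟩².
Every integrand reduces to terms xʲ·e^(−2λx) on [0, ∞); use ∫₀^∞ xʲ·e^(−2λx) dx = j!/(2λ)^(j+1).
Normalization: ∫|ψ|² dx = 0.13089.
⟨x⟩ = 0.13089 and ⟨x²⟩ = 0.034264.
(Δx)² = 0.034264 − (0.13089)² = 0.017132.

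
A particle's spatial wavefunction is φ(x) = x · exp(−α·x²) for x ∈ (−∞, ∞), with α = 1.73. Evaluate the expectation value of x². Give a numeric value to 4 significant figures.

⟨x²⟩ = ∫ x²·|φ|² dx / ∫|φ|² dx (integrals over the domain).
Expand each integrand as polynomial × e^(−2αx²) and use ∫x^(2j)·e^(−2αx²) dx = (2j−1)!!/(4α)^j · √(π/(2α)), odd powers → 0; here √(π/(2α)) = 0.95288.
State is unnormalized: ∫|φ|² dx = 0.13770, and ∫φ*·x²·φ dx = 0.059696, so ⟨x²⟩ = 0.059696 / 0.13770.
⟨x²⟩ = 0.43353.

0.4335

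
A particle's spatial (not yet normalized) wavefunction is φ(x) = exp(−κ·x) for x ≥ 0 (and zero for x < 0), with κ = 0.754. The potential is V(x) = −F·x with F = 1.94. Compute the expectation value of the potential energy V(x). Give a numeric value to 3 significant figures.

-1.29

⟨V⟩ = ∫ V(x)·|φ|² dx / ∫|φ|² dx.
Every integrand reduces to terms xʲ·e^(−2κx) on [0, ∞); use ∫₀^∞ xʲ·e^(−2κx) dx = j!/(2κ)^(j+1).
State is unnormalized: ∫|φ|² dx = 0.66313, and ∫φ*·V(x)·φ dx = -0.85310, so ⟨V⟩ = -0.85310 / 0.66313.
⟨V⟩ = -1.2865.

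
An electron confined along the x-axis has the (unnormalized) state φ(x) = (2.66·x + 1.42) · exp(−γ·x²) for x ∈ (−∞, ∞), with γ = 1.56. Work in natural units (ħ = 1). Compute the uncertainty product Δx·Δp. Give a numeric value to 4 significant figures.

Δx = √(⟨x²⟩−⟨x⟩²), Δp = √(⟨p²⟩−⟨p⟩²).
Expand each integrand as polynomial × e^(−2γx²) and use ∫x^(2j)·e^(−2γx²) dx = (2j−1)!!/(4γ)^j · √(π/(2γ)), odd powers → 0; here √(π/(2γ)) = 1.0035. Differentiate with the product rule, d/dx e^(−γx²) = −2γx·e^(−γx²).
Normalization: ∫|φ|² dx = 3.1612.
⟨x⟩ = 0.38429, ⟨x²⟩ = 0.27562 ⇒ Δx = 0.35769.
⟨p⟩ = 0.0000, ⟨p²⟩ = 2.6830 ⇒ Δp = 1.6380.
Δx·Δp = 0.58589.

0.5859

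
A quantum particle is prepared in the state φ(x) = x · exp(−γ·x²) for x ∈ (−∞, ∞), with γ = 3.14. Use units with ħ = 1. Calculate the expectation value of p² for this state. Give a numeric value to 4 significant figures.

9.420

p² φ = −ħ² d²φ/dx²; ⟨p²⟩ = −ħ² ∫ φ*·φ'' dx / ∫|φ|² dx.
Expand each integrand as polynomial × e^(−2γx²) and use ∫x^(2j)·e^(−2γx²) dx = (2j−1)!!/(4γ)^j · √(π/(2γ)), odd powers → 0; here √(π/(2γ)) = 0.70729. Differentiate with the product rule, d/dx e^(−γx²) = −2γx·e^(−γx²).
State is unnormalized: ∫|φ|² dx = 0.056313, and ∫φ*·(−ħ² φ'') dx = 0.53046, so ⟨p²⟩ = 0.53046 / 0.056313.
⟨p²⟩ = 9.4200.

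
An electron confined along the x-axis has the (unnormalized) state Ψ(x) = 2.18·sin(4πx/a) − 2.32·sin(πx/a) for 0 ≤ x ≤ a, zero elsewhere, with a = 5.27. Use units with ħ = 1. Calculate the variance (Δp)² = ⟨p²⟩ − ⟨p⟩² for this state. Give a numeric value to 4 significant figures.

Compute ⟨p⟩ and ⟨p²⟩ separately; (Δp)² = ⟨p²⟩ − ⟨p⟩².
d²/dx² sin(jπx/a) = −(jπ/a)²·sin(jπx/a); on 0 ≤ x ≤ a, ∫sin²(jπx/a) dx = a/2 and ∫sin(jπx/a)·sin(lπx/a) dx = 0 for j ≠ l, so only diagonal terms survive in ∫|Ψ|² and ∫Ψ·Ψ″; ∫Ψ·Ψ′ dx = [Ψ²/2] between the walls = 0.
Normalization: ∫|Ψ|² dx = 26.705.
⟨p⟩ = 0.0000 and ⟨p²⟩ = 2.8550.
(Δp)² = 2.8550 − (0.0000)² = 2.8550.

2.855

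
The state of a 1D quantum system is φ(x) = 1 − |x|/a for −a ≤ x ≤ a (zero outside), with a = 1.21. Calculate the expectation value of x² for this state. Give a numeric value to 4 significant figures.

⟨x²⟩ = ∫ x²·|φ|² dx / ∫|φ|² dx (integrals over the domain).
φ is even, so ∫ over [−a, a] = 2∫₀ᵃ with φ = 1 − x/a there: ∫₀ᵃ (1 − x/a)² dx = a/3, ∫₀ᵃ x²(1 − x/a)² dx = a³/30, ∫₀ᵃ x⁴(1 − x/a)² dx = a⁵/105.
State is unnormalized: ∫|φ|² dx = 0.80667, and ∫φ*·x²·φ dx = 0.11810, so ⟨x²⟩ = 0.11810 / 0.80667.
⟨x²⟩ = 0.14641.

0.1464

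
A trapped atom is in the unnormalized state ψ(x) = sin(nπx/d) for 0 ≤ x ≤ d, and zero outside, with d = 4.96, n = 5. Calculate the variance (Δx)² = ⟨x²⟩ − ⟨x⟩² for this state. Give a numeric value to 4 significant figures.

2.000

Compute ⟨x⟩ and ⟨x²⟩ separately, then (Δx)² = ⟨x²⟩ − ⟨x⟩².
With sin²θ = (1 − cos2θ)/2 on 0 ≤ x ≤ d: ∫sin²(nπx/d) dx = d/2, ∫x·sin²(nπx/d) dx = d²/4, ∫x²·sin²(nπx/d) dx = d³·(1/6 − 1/(4n²π²)); higher powers xᵏ the same way, integrating xᵏ·cos(2nπx/d) by parts.
Normalization: ∫|ψ|² dx = 2.4800.
⟨x⟩ = 2.4800 and ⟨x²⟩ = 8.1507.
(Δx)² = 8.1507 − (2.4800)² = 2.0003.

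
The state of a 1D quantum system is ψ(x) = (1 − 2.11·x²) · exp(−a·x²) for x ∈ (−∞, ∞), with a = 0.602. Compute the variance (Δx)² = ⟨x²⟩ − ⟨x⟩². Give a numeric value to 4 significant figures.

Compute ⟨x⟩ and ⟨x²⟩ separately, then (Δx)² = ⟨x²⟩ − ⟨x⟩².
Expand each integrand as polynomial × e^(−2ax²) and use ∫x^(2j)·e^(−2ax²) dx = (2j−1)!!/(4a)^j · √(π/(2a)), odd powers → 0; here √(π/(2a)) = 1.6153.
Normalization: ∫|ψ|² dx = 2.5053.
⟨x⟩ = 0.0000 and ⟨x²⟩ = 1.9439.
(Δx)² = 1.9439 − (0.0000)² = 1.9439.

1.944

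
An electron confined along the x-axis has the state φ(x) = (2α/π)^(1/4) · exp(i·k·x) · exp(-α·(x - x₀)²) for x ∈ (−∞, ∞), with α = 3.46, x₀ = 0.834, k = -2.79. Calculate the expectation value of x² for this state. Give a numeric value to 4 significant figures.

0.7678

⟨x²⟩ = ∫ x²·|φ|² dx (integrals over the domain).
Gaussian moments (u = x − x₀): ∫u^(2j)·e^(−2αu²) du = (2j−1)!!/(4α)^j · √(π/(2α)), odd powers integrate to 0; here √(π/(2α)) = 0.67379.
⟨x²⟩ = 0.76781.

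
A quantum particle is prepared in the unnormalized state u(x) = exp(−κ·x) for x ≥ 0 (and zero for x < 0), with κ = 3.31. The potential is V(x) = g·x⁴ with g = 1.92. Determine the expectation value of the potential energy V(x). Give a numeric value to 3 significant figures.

⟨V⟩ = ∫ V(x)·|u|² dx / ∫|u|² dx.
Every integrand reduces to terms xʲ·e^(−2κx) on [0, ∞); use ∫₀^∞ xʲ·e^(−2κx) dx = j!/(2κ)^(j+1).
State is unnormalized: ∫|u|² dx = 0.15106, and ∫u*·V(x)·u dx = 0.0036243, so ⟨V⟩ = 0.0036243 / 0.15106.
⟨V⟩ = 0.023993.

0.0240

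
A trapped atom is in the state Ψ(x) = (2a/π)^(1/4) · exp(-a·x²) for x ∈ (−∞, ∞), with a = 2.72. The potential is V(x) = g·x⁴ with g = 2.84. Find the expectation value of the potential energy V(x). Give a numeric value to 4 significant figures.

0.07198

⟨V⟩ = ∫ V(x)·|Ψ|² dx.
Gaussian moments: ∫x^(2j)·e^(−2ax²) dx = (2j−1)!!/(4a)^j · √(π/(2a)), odd powers integrate to 0; here √(π/(2a)) = 0.75993.
⟨V⟩ = 0.071975.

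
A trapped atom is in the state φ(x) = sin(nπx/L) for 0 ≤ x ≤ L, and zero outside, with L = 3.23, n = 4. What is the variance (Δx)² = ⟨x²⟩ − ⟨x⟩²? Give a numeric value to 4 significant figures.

0.8364

Compute ⟨x⟩ and ⟨x²⟩ separately, then (Δx)² = ⟨x²⟩ − ⟨x⟩².
With sin²θ = (1 − cos2θ)/2 on 0 ≤ x ≤ L: ∫sin²(nπx/L) dx = L/2, ∫x·sin²(nπx/L) dx = L²/4, ∫x²·sin²(nπx/L) dx = L³·(1/6 − 1/(4n²π²)); higher powers xᵏ the same way, integrating xᵏ·cos(2nπx/L) by parts.
Normalization: ∫|φ|² dx = 1.6150.
⟨x⟩ = 1.6150 and ⟨x²⟩ = 3.4446.
(Δx)² = 3.4446 − (1.6150)² = 0.83637.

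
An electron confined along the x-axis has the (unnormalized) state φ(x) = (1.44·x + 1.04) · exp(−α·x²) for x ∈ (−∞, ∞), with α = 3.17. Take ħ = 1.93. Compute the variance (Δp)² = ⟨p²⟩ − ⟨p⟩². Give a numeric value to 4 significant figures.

14.91

Compute ⟨p⟩ and ⟨p²⟩ separately; (Δp)² = ⟨p²⟩ − ⟨p⟩².
Expand each integrand as polynomial × e^(−2αx²) and use ∫x^(2j)·e^(−2αx²) dx = (2j−1)!!/(4α)^j · √(π/(2α)), odd powers → 0; here √(π/(2α)) = 0.70393. Differentiate with the product rule, d/dx e^(−αx²) = −2αx·e^(−αx²).
Normalization: ∫|φ|² dx = 0.87649.
⟨p⟩ = 0.0000 and ⟨p²⟩ = 14.910.
(Δp)² = 14.910 − (0.0000)² = 14.910.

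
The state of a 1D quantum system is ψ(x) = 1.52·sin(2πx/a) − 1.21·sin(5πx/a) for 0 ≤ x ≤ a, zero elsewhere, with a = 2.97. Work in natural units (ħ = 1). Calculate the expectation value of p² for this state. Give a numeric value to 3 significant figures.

13.6

p² ψ = −ħ² d²ψ/dx²; ⟨p²⟩ = −ħ² ∫ ψ*·ψ'' dx / ∫|ψ|² dx.
d²/dx² sin(jπx/a) = −(jπ/a)²·sin(jπx/a); on 0 ≤ x ≤ a, ∫sin²(jπx/a) dx = a/2 and ∫sin(jπx/a)·sin(lπx/a) dx = 0 for j ≠ l, so only diagonal terms survive in ∫|ψ|² and ∫ψ·ψ″; ∫ψ·ψ′ dx = [ψ²/2] between the walls = 0.
State is unnormalized: ∫|ψ|² dx = 5.6051, and ∫ψ*·(−ħ² ψ'') dx = 76.172, so ⟨p²⟩ = 76.172 / 5.6051.
⟨p²⟩ = 13.590.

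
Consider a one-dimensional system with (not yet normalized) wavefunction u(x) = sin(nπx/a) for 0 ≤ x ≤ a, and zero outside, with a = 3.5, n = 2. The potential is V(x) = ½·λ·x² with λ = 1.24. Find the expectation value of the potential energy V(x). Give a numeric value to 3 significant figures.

2.44

⟨V⟩ = ∫ V(x)·|u|² dx / ∫|u|² dx.
With sin²θ = (1 − cos2θ)/2 on 0 ≤ x ≤ a: ∫sin²(nπx/a) dx = a/2, ∫x·sin²(nπx/a) dx = a²/4, ∫x²·sin²(nπx/a) dx = a³·(1/6 − 1/(4n²π²)); higher powers xᵏ the same way, integrating xᵏ·cos(2nπx/a) by parts.
State is unnormalized: ∫|u|² dx = 1.7500, and ∫u*·V(x)·u dx = 4.2621, so ⟨V⟩ = 4.2621 / 1.7500.
⟨V⟩ = 2.4355.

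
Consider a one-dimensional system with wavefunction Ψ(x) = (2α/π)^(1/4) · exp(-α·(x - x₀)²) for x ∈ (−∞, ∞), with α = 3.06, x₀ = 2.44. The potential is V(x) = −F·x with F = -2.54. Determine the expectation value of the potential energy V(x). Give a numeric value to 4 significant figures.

6.198

⟨V⟩ = ∫ V(x)·|Ψ|² dx.
Gaussian moments (u = x − x₀): ∫u^(2j)·e^(−2αu²) du = (2j−1)!!/(4α)^j · √(π/(2α)), odd powers integrate to 0; here √(π/(2α)) = 0.71647.
⟨V⟩ = 6.1976.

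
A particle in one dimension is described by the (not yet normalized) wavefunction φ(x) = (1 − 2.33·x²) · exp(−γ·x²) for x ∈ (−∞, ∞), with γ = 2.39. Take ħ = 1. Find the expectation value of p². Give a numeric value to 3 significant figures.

6.59

p² φ = −ħ² d²φ/dx²; ⟨p²⟩ = −ħ² ∫ φ*·φ'' dx / ∫|φ|² dx.
Expand each integrand as polynomial × e^(−2γx²) and use ∫x^(2j)·e^(−2γx²) dx = (2j−1)!!/(4γ)^j · √(π/(2γ)), odd powers → 0; here √(π/(2γ)) = 0.81070. Differentiate with the product rule, d/dx e^(−γx²) = −2γx·e^(−γx²).
State is unnormalized: ∫|φ|² dx = 0.56000, and ∫φ*·(−ħ² φ'') dx = 3.6877, so ⟨p²⟩ = 3.6877 / 0.56000.
⟨p²⟩ = 6.5852.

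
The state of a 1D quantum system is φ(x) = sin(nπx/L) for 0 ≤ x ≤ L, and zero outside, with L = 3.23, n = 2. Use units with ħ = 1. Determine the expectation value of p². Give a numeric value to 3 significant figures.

3.78

p² φ = −ħ² d²φ/dx²; ⟨p²⟩ = −ħ² ∫ φ*·φ'' dx / ∫|φ|² dx.
d/dx sin(nπx/L) = (nπ/L)·cos(nπx/L) and d²/dx² sin(nπx/L) = −(nπ/L)²·sin(nπx/L); on 0 ≤ x ≤ L, ∫sin²(nπx/L) dx = L/2 and ∫sin(nπx/L)·cos(nπx/L) dx = 0.
State is unnormalized: ∫|φ|² dx = 1.6150, and ∫φ*·(−ħ² φ'') dx = 6.1112, so ⟨p²⟩ = 6.1112 / 1.6150.
⟨p²⟩ = 3.7840.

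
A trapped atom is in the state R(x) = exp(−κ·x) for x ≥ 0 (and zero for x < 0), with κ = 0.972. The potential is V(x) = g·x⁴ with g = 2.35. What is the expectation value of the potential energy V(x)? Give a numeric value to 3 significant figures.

3.95

⟨V⟩ = ∫ V(x)·|R|² dx / ∫|R|² dx.
Every integrand reduces to terms xʲ·e^(−2κx) on [0, ∞); use ∫₀^∞ xʲ·e^(−2κx) dx = j!/(2κ)^(j+1).
State is unnormalized: ∫|R|² dx = 0.51440, and ∫R*·V(x)·R dx = 2.0314, so ⟨V⟩ = 2.0314 / 0.51440.
⟨V⟩ = 3.9491.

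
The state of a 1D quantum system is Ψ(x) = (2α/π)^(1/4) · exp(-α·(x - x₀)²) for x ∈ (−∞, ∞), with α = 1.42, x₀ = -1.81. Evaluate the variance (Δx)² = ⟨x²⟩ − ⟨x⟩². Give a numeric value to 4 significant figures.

Compute ⟨x⟩ and ⟨x²⟩ separately, then (Δx)² = ⟨x²⟩ − ⟨x⟩².
Gaussian moments (u = x − x₀): ∫u^(2j)·e^(−2αu²) du = (2j−1)!!/(4α)^j · √(π/(2α)), odd powers integrate to 0; here √(π/(2α)) = 1.0518.
⟨x⟩ = -1.8100 and ⟨x²⟩ = 3.4522.
(Δx)² = 3.4522 − (-1.8100)² = 0.17606.

0.1761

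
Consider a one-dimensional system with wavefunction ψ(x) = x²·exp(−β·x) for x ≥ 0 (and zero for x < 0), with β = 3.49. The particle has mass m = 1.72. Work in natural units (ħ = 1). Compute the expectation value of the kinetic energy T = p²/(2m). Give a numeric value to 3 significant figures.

1.18

T = −(ħ²/2m) d²/dx², so ⟨T⟩ = −(ħ²/2m) ∫ ψ*·ψ'' dx / ∫|ψ|² dx; with m = 1.72.
Differentiate x²·exp(−β·x) with the product rule; every integrand then reduces to terms xʲ·e^(−2βx) on [0, ∞), with ∫₀^∞ xʲ·e^(−2βx) dx = j!/(2β)^(j+1).
State is unnormalized: ∫|ψ|² dx = 0.0014486, and ∫ψ*·(−ħ²/2m · ψ'') dx = 0.0017096, so ⟨T⟩ = 0.0017096 / 0.0014486.
⟨T⟩ = 1.1802.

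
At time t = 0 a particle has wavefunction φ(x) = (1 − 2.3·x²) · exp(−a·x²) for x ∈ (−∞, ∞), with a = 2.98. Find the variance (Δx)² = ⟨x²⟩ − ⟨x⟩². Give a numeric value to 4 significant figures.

0.04632

Compute ⟨x⟩ and ⟨x²⟩ separately, then (Δx)² = ⟨x²⟩ − ⟨x⟩².
Expand each integrand as polynomial × e^(−2ax²) and use ∫x^(2j)·e^(−2ax²) dx = (2j−1)!!/(4a)^j · √(π/(2a)), odd powers → 0; here √(π/(2a)) = 0.72603.
Normalization: ∫|φ|² dx = 0.52694.
⟨x⟩ = 0.0000 and ⟨x²⟩ = 0.046322.
(Δx)² = 0.046322 − (0.0000)² = 0.046322.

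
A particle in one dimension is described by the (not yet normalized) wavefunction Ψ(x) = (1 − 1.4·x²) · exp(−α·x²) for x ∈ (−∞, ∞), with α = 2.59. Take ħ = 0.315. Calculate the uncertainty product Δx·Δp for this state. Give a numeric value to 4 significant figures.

Δx = √(⟨x²⟩−⟨x⟩²), Δp = √(⟨p²⟩−⟨p⟩²).
Expand each integrand as polynomial × e^(−2αx²) and use ∫x^(2j)·e^(−2αx²) dx = (2j−1)!!/(4α)^j · √(π/(2α)), odd powers → 0; here √(π/(2α)) = 0.77877. Differentiate with the product rule, d/dx e^(−αx²) = −2αx·e^(−αx²).
Normalization: ∫|Ψ|² dx = 0.61096.
⟨x⟩ = 0.0000, ⟨x²⟩ = 0.056980 ⇒ Δx = 0.23871.
⟨p⟩ = 0.0000, ⟨p²⟩ = 0.45799 ⇒ Δp = 0.67675.
Δx·Δp = 0.16154.

0.1615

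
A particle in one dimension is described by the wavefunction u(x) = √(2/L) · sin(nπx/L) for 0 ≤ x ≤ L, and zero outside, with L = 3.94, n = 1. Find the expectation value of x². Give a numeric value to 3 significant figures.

⟨x²⟩ = ∫ x²·|u|² dx (integrals over the domain).
With sin²θ = (1 − cos2θ)/2 on 0 ≤ x ≤ L: ∫sin²(nπx/L) dx = L/2, ∫x·sin²(nπx/L) dx = L²/4, ∫x²·sin²(nπx/L) dx = L³·(1/6 − 1/(4n²π²)); higher powers xᵏ the same way, integrating xᵏ·cos(2nπx/L) by parts.
⟨x²⟩ = 4.3881.

4.39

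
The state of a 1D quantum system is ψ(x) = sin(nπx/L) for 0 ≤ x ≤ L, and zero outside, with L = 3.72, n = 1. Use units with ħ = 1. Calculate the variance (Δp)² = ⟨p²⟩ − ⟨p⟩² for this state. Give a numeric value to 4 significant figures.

0.7132

Compute ⟨p⟩ and ⟨p²⟩ separately; (Δp)² = ⟨p²⟩ − ⟨p⟩².
d/dx sin(nπx/L) = (nπ/L)·cos(nπx/L) and d²/dx² sin(nπx/L) = −(nπ/L)²·sin(nπx/L); on 0 ≤ x ≤ L, ∫sin²(nπx/L) dx = L/2 and ∫sin(nπx/L)·cos(nπx/L) dx = 0.
Normalization: ∫|ψ|² dx = 1.8600.
⟨p⟩ = 0.0000 and ⟨p²⟩ = 0.71320.
(Δp)² = 0.71320 − (0.0000)² = 0.71320.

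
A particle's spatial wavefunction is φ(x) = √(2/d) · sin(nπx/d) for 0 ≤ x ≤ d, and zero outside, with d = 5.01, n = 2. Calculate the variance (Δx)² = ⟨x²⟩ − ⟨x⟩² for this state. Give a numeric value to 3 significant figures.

1.77

Compute ⟨x⟩ and ⟨x²⟩ separately, then (Δx)² = ⟨x²⟩ − ⟨x⟩².
With sin²θ = (1 − cos2θ)/2 on 0 ≤ x ≤ d: ∫sin²(nπx/d) dx = d/2, ∫x·sin²(nπx/d) dx = d²/4, ∫x²·sin²(nπx/d) dx = d³·(1/6 − 1/(4n²π²)); higher powers xᵏ the same way, integrating xᵏ·cos(2nπx/d) by parts.
⟨x⟩ = 2.5050 and ⟨x²⟩ = 8.0488.
(Δx)² = 8.0488 − (2.5050)² = 1.7738.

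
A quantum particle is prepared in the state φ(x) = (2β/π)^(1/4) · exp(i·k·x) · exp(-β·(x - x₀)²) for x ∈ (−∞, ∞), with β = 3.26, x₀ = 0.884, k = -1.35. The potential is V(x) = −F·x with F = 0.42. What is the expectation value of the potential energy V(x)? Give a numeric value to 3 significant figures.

-0.371

⟨V⟩ = ∫ V(x)·|φ|² dx.
Gaussian moments (u = x − x₀): ∫u^(2j)·e^(−2βu²) du = (2j−1)!!/(4β)^j · √(π/(2β)), odd powers integrate to 0; here √(π/(2β)) = 0.69415.
⟨V⟩ = -0.37128.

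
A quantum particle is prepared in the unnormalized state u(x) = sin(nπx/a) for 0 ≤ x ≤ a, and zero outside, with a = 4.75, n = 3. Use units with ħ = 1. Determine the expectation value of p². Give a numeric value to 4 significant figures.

3.937

p² u = −ħ² d²u/dx²; ⟨p²⟩ = −ħ² ∫ u*·u'' dx / ∫|u|² dx.
d/dx sin(nπx/a) = (nπ/a)·cos(nπx/a) and d²/dx² sin(nπx/a) = −(nπ/a)²·sin(nπx/a); on 0 ≤ x ≤ a, ∫sin²(nπx/a) dx = a/2 and ∫sin(nπx/a)·cos(nπx/a) dx = 0.
State is unnormalized: ∫|u|² dx = 2.3750, and ∫u*·(−ħ² u'') dx = 9.3502, so ⟨p²⟩ = 9.3502 / 2.3750.
⟨p²⟩ = 3.9369.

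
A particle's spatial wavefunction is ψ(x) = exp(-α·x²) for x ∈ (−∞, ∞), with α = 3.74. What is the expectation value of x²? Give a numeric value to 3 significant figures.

0.0668

⟨x²⟩ = ∫ x²·|ψ|² dx / ∫|ψ|² dx (integrals over the domain).
Gaussian moments: ∫x^(2j)·e^(−2αx²) dx = (2j−1)!!/(4α)^j · √(π/(2α)), odd powers integrate to 0; here √(π/(2α)) = 0.64807.
State is unnormalized: ∫|ψ|² dx = 0.64807, and ∫ψ*·x²·ψ dx = 0.043320, so ⟨x²⟩ = 0.043320 / 0.64807.
⟨x²⟩ = 0.066845.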